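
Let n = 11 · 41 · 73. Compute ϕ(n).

28800

φ(11) = 11 − 1 = 10.
φ(41) = 41 − 1 = 40.
φ(73) = 73 − 1 = 72.
Since φ is multiplicative, φ(32923) = 10 · 40 · 72 = 28800.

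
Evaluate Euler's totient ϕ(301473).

181440

First factor: 301473 = 3**2 * 19 * 41 * 43.
φ(301473) = 301473 · (1 − 1/3) · (1 − 1/19) · (1 − 1/41) · (1 − 1/43)
       = 301473 · 60480/100491 = 181440.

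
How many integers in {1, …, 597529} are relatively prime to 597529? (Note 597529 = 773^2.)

596756

φ(597529) = 597529 · (1 − 1/773)
       = 597529 · 772/773 = 596756.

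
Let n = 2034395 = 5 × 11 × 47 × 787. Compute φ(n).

φ(2034395) = 2034395 · (1 − 1/5) · (1 − 1/11) · (1 − 1/47) · (1 − 1/787)
       = 2034395 · 1446240/2034395 = 1446240.

1446240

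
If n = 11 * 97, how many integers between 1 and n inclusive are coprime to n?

960

φ(1067) = 1067 · (1 − 1/11) · (1 − 1/97)
       = 1067 · 960/1067 = 960.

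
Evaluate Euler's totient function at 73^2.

5256

φ(5329) = 5329 · (1 − 1/73)
       = 5329 · 72/73 = 5256.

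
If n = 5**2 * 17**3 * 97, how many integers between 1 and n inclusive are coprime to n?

φ(5^2) = 5^2 − 5^1 = 25 − 5 = 20.
φ(17^3) = 17^3 − 17^2 = 4913 − 289 = 4624.
φ(97) = 97 − 1 = 96.
Since φ is multiplicative, φ(11914025) = 20 · 4624 · 96 = 8878080.

8878080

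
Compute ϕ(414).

132

414 = 2 * 3^2 * 23.
φ(2) = 2 − 1 = 1.
φ(3^2) = 3^1·(3−1) = 3·2 = 6.
φ(23) = 23 − 1 = 22.
φ(414) = 1 × 6 × 22 = 132.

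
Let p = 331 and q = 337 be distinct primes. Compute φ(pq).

φ(n) = (p − 1)(q − 1) = (331−1)(337−1) = 330·336 = 110880.

110880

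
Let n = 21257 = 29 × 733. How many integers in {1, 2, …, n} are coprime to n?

20496

φ(21257) = 21257 · (1 − 1/29) · (1 − 1/733)
       = 21257 · 20496/21257 = 20496.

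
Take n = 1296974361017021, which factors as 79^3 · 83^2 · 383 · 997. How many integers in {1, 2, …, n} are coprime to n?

1260559736912736

φ(79^3) = 79^3 − 79^2 = 493039 − 6241 = 486798.
φ(83^2) = 83^1·(83−1) = 83·82 = 6806.
φ(383) = 383 − 1 = 382.
φ(997) = 997 − 1 = 996.
Since φ is multiplicative, φ(1296974361017021) = 486798 · 6806 · 382 · 996 = 1260559736912736.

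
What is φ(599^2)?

358202

φ(358801) = 358801 · (1 − 1/599)
       = 358801 · 598/599 = 358202.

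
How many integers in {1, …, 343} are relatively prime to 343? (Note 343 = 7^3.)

294

φ(7^3) = 7^2·(7−1) = 49·6 = 294.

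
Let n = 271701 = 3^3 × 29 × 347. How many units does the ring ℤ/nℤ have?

φ(3^3) = 3^2·(3−1) = 9·2 = 18.
φ(29) = 29 − 1 = 28.
φ(347) = 347 − 1 = 346.
φ(271701) = 18 × 28 × 346 = 174384.

174384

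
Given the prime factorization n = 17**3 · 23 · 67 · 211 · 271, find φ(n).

φ(432913519873) = 432913519873 · (1 − 1/17) · (1 − 1/23) · (1 − 1/67) · (1 − 1/211) · (1 − 1/271)
       = 432913519873 · 1317254400/1497970657 = 380686521600.

380686521600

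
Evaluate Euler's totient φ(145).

112

Factor 145: 145 = 5 × 29.
φ(5) = 5 − 1 = 4.
φ(29) = 29 − 1 = 28.
φ(145) = 4 × 28 = 112.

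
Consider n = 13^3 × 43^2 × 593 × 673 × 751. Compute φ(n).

1092793089024000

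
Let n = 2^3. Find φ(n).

4

φ(2^3) = 2^3 − 2^2 = 8 − 4 = 4.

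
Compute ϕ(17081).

15120

Prime factorization: 17081 = 19 · 29 · 31.
φ(17081) = 17081 · (1 − 1/19) · (1 − 1/29) · (1 − 1/31)
       = 17081 · 15120/17081 = 15120.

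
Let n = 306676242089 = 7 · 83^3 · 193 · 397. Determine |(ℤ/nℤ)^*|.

257701948416

φ(306676242089) = 306676242089 · (1 − 1/7) · (1 − 1/83) · (1 − 1/193) · (1 − 1/397)
       = 306676242089 · 37407744/44516801 = 257701948416.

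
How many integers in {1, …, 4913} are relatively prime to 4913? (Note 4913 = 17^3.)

φ(17^3) = 17^2·(17−1) = 289·16 = 4624.

4624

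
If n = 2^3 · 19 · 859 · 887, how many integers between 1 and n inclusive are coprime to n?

54733536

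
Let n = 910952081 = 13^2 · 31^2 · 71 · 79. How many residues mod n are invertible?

792136800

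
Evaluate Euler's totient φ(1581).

960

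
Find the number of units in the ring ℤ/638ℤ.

Factor 638: 638 = 2 × 11 × 29.
φ(2) = 2 − 1 = 1.
φ(11) = 11 − 1 = 10.
φ(29) = 29 − 1 = 28.
Multiply: 1 · 10 · 28 = 280.

280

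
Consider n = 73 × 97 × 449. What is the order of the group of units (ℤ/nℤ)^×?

3096576

φ(3179369) = 3179369 · (1 − 1/73) · (1 − 1/97) · (1 − 1/449)
       = 3179369 · 3096576/3179369 = 3096576.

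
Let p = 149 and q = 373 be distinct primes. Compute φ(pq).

For distinct primes, φ(pq) = (p−1)(q−1) = 148 × 372 = 55056.

55056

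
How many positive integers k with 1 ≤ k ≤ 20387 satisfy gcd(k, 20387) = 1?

First factor: 20387 = 19 · 29 · 37.
φ(19) = 19 − 1 = 18.
φ(29) = 29 − 1 = 28.
φ(37) = 37 − 1 = 36.
Since φ is multiplicative, φ(20387) = 18 · 28 · 36 = 18144.

18144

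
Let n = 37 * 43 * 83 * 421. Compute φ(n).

φ(55594313) = 55594313 · (1 − 1/37) · (1 − 1/43) · (1 − 1/83) · (1 − 1/421)
       = 55594313 · 52073280/55594313 = 52073280.

52073280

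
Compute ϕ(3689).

3689 = 7 · 17 · 31.
φ(3689) = 3689 · (1 − 1/7) · (1 − 1/17) · (1 − 1/31)
       = 3689 · 2880/3689 = 2880.

2880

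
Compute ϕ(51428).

First factor: 51428 = 2^2 * 13 * 23 * 43.
φ(51428) = 51428 · (1 − 1/2) · (1 − 1/13) · (1 − 1/23) · (1 − 1/43)
       = 51428 · 11088/25714 = 22176.

22176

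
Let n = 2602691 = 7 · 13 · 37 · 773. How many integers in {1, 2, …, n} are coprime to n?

2001024

φ(7) = 7 − 1 = 6.
φ(13) = 13 − 1 = 12.
φ(37) = 37 − 1 = 36.
φ(773) = 773 − 1 = 772.
Since φ is multiplicative, φ(2602691) = 6 · 12 · 36 · 772 = 2001024.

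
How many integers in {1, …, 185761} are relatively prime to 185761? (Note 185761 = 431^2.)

185330

φ(185761) = 185761 · (1 − 1/431)
       = 185761 · 430/431 = 185330.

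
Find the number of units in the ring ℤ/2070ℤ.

528

2070 = 2 × 3^2 × 5 × 23.
φ(2) = 2 − 1 = 1.
φ(3^2) = 3^1·(3−1) = 3·2 = 6.
φ(5) = 5 − 1 = 4.
φ(23) = 23 − 1 = 22.
Since φ is multiplicative, φ(2070) = 1 · 6 · 4 · 22 = 528.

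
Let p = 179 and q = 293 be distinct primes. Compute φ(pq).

51976

For distinct primes, φ(pq) = (p−1)(q−1) = 178 × 292 = 51976.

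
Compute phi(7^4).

2058

φ(7^4) = 7^4 − 7^3 = 2401 − 343 = 2058.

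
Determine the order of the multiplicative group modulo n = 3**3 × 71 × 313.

393120

φ(3^3) = 3^3 − 3^2 = 27 − 9 = 18.
φ(71) = 71 − 1 = 70.
φ(313) = 313 − 1 = 312.
φ(600021) = 18 × 70 × 312 = 393120.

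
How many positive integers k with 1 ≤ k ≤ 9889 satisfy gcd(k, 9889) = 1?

8400

First factor: 9889 = 11 · 29 · 31.
φ(11) = 11 − 1 = 10.
φ(29) = 29 − 1 = 28.
φ(31) = 31 − 1 = 30.
Multiply: 10 · 28 · 30 = 8400.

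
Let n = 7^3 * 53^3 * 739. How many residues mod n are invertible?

φ(7^3) = 7^2·(7−1) = 49·6 = 294.
φ(53^3) = 53^2·(53−1) = 2809·52 = 146068.
φ(739) = 739 − 1 = 738.
φ(37736895329) = 294 × 146068 × 738 = 31692666096.

31692666096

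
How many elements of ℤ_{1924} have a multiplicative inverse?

1924 = 2**2 · 13 · 37.
φ(1924) = 1924 · (1 − 1/2) · (1 − 1/13) · (1 − 1/37)
       = 1924 · 432/962 = 864.

864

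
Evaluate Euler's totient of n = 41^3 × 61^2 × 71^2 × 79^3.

φ(41^3) = 41^3 − 41^2 = 68921 − 1681 = 67240.
φ(61^2) = 61^1·(61−1) = 61·60 = 3660.
φ(71^2) = 71^2 − 71^1 = 5041 − 71 = 4970.
φ(79^3) = 79^2·(79−1) = 6241·78 = 486798.
Since φ is multiplicative, φ(637395820613338559) = 67240 · 3660 · 4970 · 486798 = 595407038348304000.

595407038348304000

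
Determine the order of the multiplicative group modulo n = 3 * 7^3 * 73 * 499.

φ(37483383) = 37483383 · (1 − 1/3) · (1 − 1/7) · (1 − 1/73) · (1 − 1/499)
       = 37483383 · 430272/764967 = 21083328.

21083328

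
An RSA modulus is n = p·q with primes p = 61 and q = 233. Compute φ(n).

φ(pq) = (p−1)(q−1) = 60 · 232 = 13920.

13920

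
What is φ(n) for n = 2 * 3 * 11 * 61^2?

73200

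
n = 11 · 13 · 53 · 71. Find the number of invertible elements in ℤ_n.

436800

φ(11) = 11 − 1 = 10.
φ(13) = 13 − 1 = 12.
φ(53) = 53 − 1 = 52.
φ(71) = 71 − 1 = 70.
Multiply: 10 · 12 · 52 · 70 = 436800.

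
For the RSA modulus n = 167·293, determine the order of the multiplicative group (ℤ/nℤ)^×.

48472

φ(48931) = 48931 · (1 − 1/167) · (1 − 1/293)
       = 48931 · 48472/48931 = 48472.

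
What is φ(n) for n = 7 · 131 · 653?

φ(7) = 7 − 1 = 6.
φ(131) = 131 − 1 = 130.
φ(653) = 653 − 1 = 652.
φ(598801) = 6 × 130 × 652 = 508560.

508560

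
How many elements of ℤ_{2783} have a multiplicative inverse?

2420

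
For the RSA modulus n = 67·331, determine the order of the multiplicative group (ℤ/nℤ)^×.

21780

φ(n) = (p − 1)(q − 1) = (67−1)(331−1) = 66·330 = 21780.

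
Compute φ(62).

30

Prime factorization: 62 = 2 × 31.
φ(2) = 2 − 1 = 1.
φ(31) = 31 − 1 = 30.
Since φ is multiplicative, φ(62) = 1 · 30 = 30.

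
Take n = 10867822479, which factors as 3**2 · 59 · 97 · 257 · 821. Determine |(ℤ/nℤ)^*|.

7013007360

φ(10867822479) = 10867822479 · (1 − 1/3) · (1 − 1/59) · (1 − 1/97) · (1 − 1/257) · (1 − 1/821)
       = 10867822479 · 2337669120/3622607493 = 7013007360.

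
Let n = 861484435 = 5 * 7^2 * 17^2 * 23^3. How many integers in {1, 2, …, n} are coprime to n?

φ(5) = 5 − 1 = 4.
φ(7^2) = 7^1·(7−1) = 7·6 = 42.
φ(17^2) = 17^2 − 17^1 = 289 − 17 = 272.
φ(23^3) = 23^3 − 23^2 = 12167 − 529 = 11638.
Multiply: 4 · 42 · 272 · 11638 = 531810048.

531810048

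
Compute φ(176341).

140800

Prime factorization: 176341 = 11 · 17 · 23 · 41.
φ(11) = 11 − 1 = 10.
φ(17) = 17 − 1 = 16.
φ(23) = 23 − 1 = 22.
φ(41) = 41 − 1 = 40.
Since φ is multiplicative, φ(176341) = 10 · 16 · 22 · 40 = 140800.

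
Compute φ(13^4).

φ(13^4) = 13^4 − 13^3 = 28561 − 2197 = 26364.

26364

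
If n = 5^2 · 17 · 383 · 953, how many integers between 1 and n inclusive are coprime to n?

116372480

φ(5^2) = 5^1·(5−1) = 5·4 = 20.
φ(17) = 17 − 1 = 16.
φ(383) = 383 − 1 = 382.
φ(953) = 953 − 1 = 952.
Since φ is multiplicative, φ(155124575) = 20 · 16 · 382 · 952 = 116372480.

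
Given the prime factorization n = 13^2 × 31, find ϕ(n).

4680

φ(5239) = 5239 · (1 − 1/13) · (1 − 1/31)
       = 5239 · 360/403 = 4680.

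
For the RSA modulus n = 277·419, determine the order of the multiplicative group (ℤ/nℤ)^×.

115368

φ(n) = (p − 1)(q − 1) = (277−1)(419−1) = 276·418 = 115368.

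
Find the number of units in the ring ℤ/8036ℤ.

3360

Factor 8036: 8036 = 2**2 · 7**2 · 41.
φ(2^2) = 2^2 − 2^1 = 4 − 2 = 2.
φ(7^2) = 7^1·(7−1) = 7·6 = 42.
φ(41) = 41 − 1 = 40.
φ(8036) = 2 × 42 × 40 = 3360.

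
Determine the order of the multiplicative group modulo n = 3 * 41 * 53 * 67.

φ(436773) = 436773 · (1 − 1/3) · (1 − 1/41) · (1 − 1/53) · (1 − 1/67)
       = 436773 · 274560/436773 = 274560.

274560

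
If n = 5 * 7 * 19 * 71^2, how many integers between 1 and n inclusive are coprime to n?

2147040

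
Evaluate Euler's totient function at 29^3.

φ(29^3) = 29^3 − 29^2 = 24389 − 841 = 23548.

23548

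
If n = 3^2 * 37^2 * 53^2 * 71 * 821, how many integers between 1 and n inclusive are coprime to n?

φ(3^2) = 3^2 − 3^1 = 9 − 3 = 6.
φ(37^2) = 37^1·(37−1) = 37·36 = 1332.
φ(53^2) = 53^2 − 53^1 = 2809 − 53 = 2756.
φ(71) = 71 − 1 = 70.
φ(821) = 821 − 1 = 820.
φ(2017433381499) = 6 × 1332 × 2756 × 70 × 820 = 1264289644800.

1264289644800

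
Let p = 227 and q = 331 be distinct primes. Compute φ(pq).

74580

φ(75137) = 75137 · (1 − 1/227) · (1 − 1/331)
       = 75137 · 74580/75137 = 74580.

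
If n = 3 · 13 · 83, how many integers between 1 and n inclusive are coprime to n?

1968

φ(3237) = 3237 · (1 − 1/3) · (1 − 1/13) · (1 − 1/83)
       = 3237 · 1968/3237 = 1968.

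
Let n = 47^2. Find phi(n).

φ(2209) = 2209 · (1 − 1/47)
       = 2209 · 46/47 = 2162.

2162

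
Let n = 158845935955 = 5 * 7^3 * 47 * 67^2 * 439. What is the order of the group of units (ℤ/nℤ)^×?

φ(158845935955) = 158845935955 · (1 − 1/5) · (1 − 1/7) · (1 − 1/47) · (1 − 1/67) · (1 − 1/439)
       = 158845935955 · 31914432/48384385 = 104775080256.

104775080256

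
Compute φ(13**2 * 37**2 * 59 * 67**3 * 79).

φ(324334885372823) = 324334885372823 · (1 − 1/13) · (1 − 1/37) · (1 − 1/59) · (1 − 1/67) · (1 − 1/79)
       = 324334885372823 · 128988288/150210047 = 278512672344192.

278512672344192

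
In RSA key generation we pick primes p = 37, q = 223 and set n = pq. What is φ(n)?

φ(n) = (p − 1)(q − 1) = (37−1)(223−1) = 36·222 = 7992.

7992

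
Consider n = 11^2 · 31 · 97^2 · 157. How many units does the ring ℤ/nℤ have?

4793817600

φ(11^2) = 11^2 − 11^1 = 121 − 11 = 110.
φ(31) = 31 − 1 = 30.
φ(97^2) = 97^1·(97−1) = 97·96 = 9312.
φ(157) = 157 − 1 = 156.
φ(5541025963) = 110 × 30 × 9312 × 156 = 4793817600.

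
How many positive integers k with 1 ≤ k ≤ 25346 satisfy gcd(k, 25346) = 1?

25346 = 2 · 19 · 23 · 29.
φ(25346) = 25346 · (1 − 1/2) · (1 − 1/19) · (1 − 1/23) · (1 − 1/29)
       = 25346 · 11088/25346 = 11088.

11088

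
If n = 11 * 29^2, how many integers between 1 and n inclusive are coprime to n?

8120

φ(11) = 11 − 1 = 10.
φ(29^2) = 29^2 − 29^1 = 841 − 29 = 812.
Multiply: 10 · 812 = 8120.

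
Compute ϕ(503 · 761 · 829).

φ(503) = 503 − 1 = 502.
φ(761) = 761 − 1 = 760.
φ(829) = 829 − 1 = 828.
Since φ is multiplicative, φ(317327107) = 502 · 760 · 828 = 315898560.

315898560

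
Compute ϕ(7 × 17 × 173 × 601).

φ(7) = 7 − 1 = 6.
φ(17) = 17 − 1 = 16.
φ(173) = 173 − 1 = 172.
φ(601) = 601 − 1 = 600.
Multiply: 6 · 16 · 172 · 600 = 9907200.

9907200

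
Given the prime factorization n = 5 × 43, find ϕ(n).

168

φ(215) = 215 · (1 − 1/5) · (1 − 1/43)
       = 215 · 168/215 = 168.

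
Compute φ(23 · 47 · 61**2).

φ(23) = 23 − 1 = 22.
φ(47) = 47 − 1 = 46.
φ(61^2) = 61^1·(61−1) = 61·60 = 3660.
φ(4022401) = 22 × 46 × 3660 = 3703920.

3703920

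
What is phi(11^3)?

1210

φ(11^3) = 11^2·(11−1) = 121·10 = 1210.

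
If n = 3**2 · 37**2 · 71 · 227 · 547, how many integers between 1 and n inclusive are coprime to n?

69032658240

φ(3^2) = 3^2 − 3^1 = 9 − 3 = 6.
φ(37^2) = 37^2 − 37^1 = 1369 − 37 = 1332.
φ(71) = 71 − 1 = 70.
φ(227) = 227 − 1 = 226.
φ(547) = 547 − 1 = 546.
Multiply: 6 · 1332 · 70 · 226 · 546 = 69032658240.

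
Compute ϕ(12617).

12617 = 11 · 31 · 37.
φ(11) = 11 − 1 = 10.
φ(31) = 31 − 1 = 30.
φ(37) = 37 − 1 = 36.
Multiply: 10 · 30 · 36 = 10800.

10800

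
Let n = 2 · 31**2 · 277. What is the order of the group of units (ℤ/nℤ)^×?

256680

φ(2) = 2 − 1 = 1.
φ(31^2) = 31^2 − 31^1 = 961 − 31 = 930.
φ(277) = 277 − 1 = 276.
φ(532394) = 1 × 930 × 276 = 256680.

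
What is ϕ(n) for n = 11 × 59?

580

φ(11) = 11 − 1 = 10.
φ(59) = 59 − 1 = 58.
Multiply: 10 · 58 = 580.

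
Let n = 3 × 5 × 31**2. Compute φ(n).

7440

φ(3) = 3 − 1 = 2.
φ(5) = 5 − 1 = 4.
φ(31^2) = 31^2 − 31^1 = 961 − 31 = 930.
Since φ is multiplicative, φ(14415) = 2 · 4 · 930 = 7440.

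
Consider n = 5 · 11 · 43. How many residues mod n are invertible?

1680

φ(2365) = 2365 · (1 − 1/5) · (1 − 1/11) · (1 − 1/43)
       = 2365 · 1680/2365 = 1680.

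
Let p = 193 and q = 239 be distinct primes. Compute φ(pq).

45696

For distinct primes, φ(pq) = (p−1)(q−1) = 192 × 238 = 45696.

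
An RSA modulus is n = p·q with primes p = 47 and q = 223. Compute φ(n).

10212

φ(47) = 47 − 1 = 46.
φ(223) = 223 − 1 = 222.
φ(10481) = 46 × 222 = 10212.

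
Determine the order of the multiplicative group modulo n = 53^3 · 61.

8764080

φ(53^3) = 53^2·(53−1) = 2809·52 = 146068.
φ(61) = 61 − 1 = 60.
φ(9081497) = 146068 × 60 = 8764080.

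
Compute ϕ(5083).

5083 = 13 * 17 * 23.
φ(5083) = 5083 · (1 − 1/13) · (1 − 1/17) · (1 − 1/23)
       = 5083 · 4224/5083 = 4224.

4224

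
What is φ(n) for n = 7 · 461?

2760

φ(7) = 7 − 1 = 6.
φ(461) = 461 − 1 = 460.
Multiply: 6 · 460 = 2760.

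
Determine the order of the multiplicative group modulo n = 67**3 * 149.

43848552

φ(44813687) = 44813687 · (1 − 1/67) · (1 − 1/149)
       = 44813687 · 9768/9983 = 43848552.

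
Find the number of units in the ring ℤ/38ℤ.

Prime factorization: 38 = 2 · 19.
φ(2) = 2 − 1 = 1.
φ(19) = 19 − 1 = 18.
φ(38) = 1 × 18 = 18.

18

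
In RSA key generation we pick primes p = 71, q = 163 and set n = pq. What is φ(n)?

11340

φ(pq) = (p−1)(q−1) = 70 · 162 = 11340.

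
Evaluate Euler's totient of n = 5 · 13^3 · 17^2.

2206464

φ(5) = 5 − 1 = 4.
φ(13^3) = 13^2·(13−1) = 169·12 = 2028.
φ(17^2) = 17^2 − 17^1 = 289 − 17 = 272.
Multiply: 4 · 2028 · 272 = 2206464.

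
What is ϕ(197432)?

Prime factorization: 197432 = 2**3 * 23 * 29 * 37.
φ(2^3) = 2^3 − 2^2 = 8 − 4 = 4.
φ(23) = 23 − 1 = 22.
φ(29) = 29 − 1 = 28.
φ(37) = 37 − 1 = 36.
φ(197432) = 4 × 22 × 28 × 36 = 88704.

88704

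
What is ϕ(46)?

22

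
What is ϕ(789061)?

576576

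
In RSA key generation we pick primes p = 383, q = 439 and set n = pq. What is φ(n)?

167316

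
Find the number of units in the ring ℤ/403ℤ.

Prime factorization: 403 = 13 · 31.
φ(403) = 403 · (1 − 1/13) · (1 − 1/31)
       = 403 · 360/403 = 360.

360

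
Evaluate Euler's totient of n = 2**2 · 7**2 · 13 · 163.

φ(415324) = 415324 · (1 − 1/2) · (1 − 1/7) · (1 − 1/13) · (1 − 1/163)
       = 415324 · 11664/29666 = 163296.

163296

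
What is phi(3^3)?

φ(27) = 27 · (1 − 1/3)
       = 27 · 2/3 = 18.

18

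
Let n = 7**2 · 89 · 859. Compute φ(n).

3171168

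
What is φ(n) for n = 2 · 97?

96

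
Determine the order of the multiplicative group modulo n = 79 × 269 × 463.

9657648

φ(79) = 79 − 1 = 78.
φ(269) = 269 − 1 = 268.
φ(463) = 463 − 1 = 462.
Since φ is multiplicative, φ(9839213) = 78 · 268 · 462 = 9657648.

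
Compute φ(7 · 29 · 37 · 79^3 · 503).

φ(7) = 7 − 1 = 6.
φ(29) = 29 − 1 = 28.
φ(37) = 37 − 1 = 36.
φ(79^3) = 79^2·(79−1) = 6241·78 = 486798.
φ(503) = 503 − 1 = 502.
Since φ is multiplicative, φ(1862717612287) = 6 · 28 · 36 · 486798 · 502 = 1477965460608.

1477965460608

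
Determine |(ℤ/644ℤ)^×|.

264

Factor 644: 644 = 2^2 * 7 * 23.
φ(644) = 644 · (1 − 1/2) · (1 − 1/7) · (1 − 1/23)
       = 644 · 132/322 = 264.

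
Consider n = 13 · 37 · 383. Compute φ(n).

φ(184223) = 184223 · (1 − 1/13) · (1 − 1/37) · (1 − 1/383)
       = 184223 · 165024/184223 = 165024.

165024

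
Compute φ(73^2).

5256

φ(5329) = 5329 · (1 − 1/73)
       = 5329 · 72/73 = 5256.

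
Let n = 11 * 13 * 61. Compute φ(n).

7200

φ(8723) = 8723 · (1 − 1/11) · (1 − 1/13) · (1 − 1/61)
       = 8723 · 7200/8723 = 7200.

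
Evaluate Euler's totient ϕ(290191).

290191 = 11 * 23 * 31 * 37.
φ(11) = 11 − 1 = 10.
φ(23) = 23 − 1 = 22.
φ(31) = 31 − 1 = 30.
φ(37) = 37 − 1 = 36.
φ(290191) = 10 × 22 × 30 × 36 = 237600.

237600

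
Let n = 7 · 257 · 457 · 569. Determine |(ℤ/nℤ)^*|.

φ(467799367) = 467799367 · (1 − 1/7) · (1 − 1/257) · (1 − 1/457) · (1 − 1/569)
       = 467799367 · 397836288/467799367 = 397836288.

397836288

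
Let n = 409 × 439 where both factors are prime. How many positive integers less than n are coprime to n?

178704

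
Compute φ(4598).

Factor 4598: 4598 = 2 × 11^2 × 19.
φ(2) = 2 − 1 = 1.
φ(11^2) = 11^2 − 11^1 = 121 − 11 = 110.
φ(19) = 19 − 1 = 18.
Multiply: 1 · 110 · 18 = 1980.

1980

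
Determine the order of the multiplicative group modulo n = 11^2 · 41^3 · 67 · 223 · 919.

99485544470400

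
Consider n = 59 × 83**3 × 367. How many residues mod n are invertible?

φ(12380903911) = 12380903911 · (1 − 1/59) · (1 − 1/83) · (1 − 1/367)
       = 12380903911 · 1740696/1797199 = 11991654744.

11991654744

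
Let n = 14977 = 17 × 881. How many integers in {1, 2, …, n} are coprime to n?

14080

φ(14977) = 14977 · (1 − 1/17) · (1 − 1/881)
       = 14977 · 14080/14977 = 14080.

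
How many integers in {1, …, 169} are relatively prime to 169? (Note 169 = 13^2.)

156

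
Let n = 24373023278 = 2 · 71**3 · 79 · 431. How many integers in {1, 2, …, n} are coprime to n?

φ(2) = 2 − 1 = 1.
φ(71^3) = 71^2·(71−1) = 5041·70 = 352870.
φ(79) = 79 − 1 = 78.
φ(431) = 431 − 1 = 430.
φ(24373023278) = 1 × 352870 × 78 × 430 = 11835259800.

11835259800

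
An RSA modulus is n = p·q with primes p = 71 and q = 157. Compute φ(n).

10920

φ(pq) = (p−1)(q−1) = 70 · 156 = 10920.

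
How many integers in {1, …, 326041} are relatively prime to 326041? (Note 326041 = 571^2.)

325470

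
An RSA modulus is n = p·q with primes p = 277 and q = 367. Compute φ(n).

101016

φ(n) = (p − 1)(q − 1) = (277−1)(367−1) = 276·366 = 101016.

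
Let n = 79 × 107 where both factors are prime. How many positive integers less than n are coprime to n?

φ(8453) = 8453 · (1 − 1/79) · (1 − 1/107)
       = 8453 · 8268/8453 = 8268.

8268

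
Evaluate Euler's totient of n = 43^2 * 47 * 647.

53667096

φ(56226241) = 56226241 · (1 − 1/43) · (1 − 1/47) · (1 − 1/647)
       = 56226241 · 1248072/1307587 = 53667096.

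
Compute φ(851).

First factor: 851 = 23 * 37.
φ(851) = 851 · (1 − 1/23) · (1 − 1/37)
       = 851 · 792/851 = 792.

792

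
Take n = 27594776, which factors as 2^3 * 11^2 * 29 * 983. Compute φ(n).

φ(27594776) = 27594776 · (1 − 1/2) · (1 − 1/11) · (1 − 1/29) · (1 − 1/983)
       = 27594776 · 274960/627154 = 12098240.

12098240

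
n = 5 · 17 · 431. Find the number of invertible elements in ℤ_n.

27520

φ(5) = 5 − 1 = 4.
φ(17) = 17 − 1 = 16.
φ(431) = 431 − 1 = 430.
Multiply: 4 · 16 · 430 = 27520.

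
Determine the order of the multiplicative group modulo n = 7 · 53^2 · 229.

φ(4502827) = 4502827 · (1 − 1/7) · (1 − 1/53) · (1 − 1/229)
       = 4502827 · 71136/84959 = 3770208.

3770208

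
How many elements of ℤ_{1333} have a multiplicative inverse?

1333 = 31 * 43.
φ(1333) = 1333 · (1 − 1/31) · (1 − 1/43)
       = 1333 · 1260/1333 = 1260.

1260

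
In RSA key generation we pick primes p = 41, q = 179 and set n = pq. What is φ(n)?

7120

For distinct primes, φ(pq) = (p−1)(q−1) = 40 × 178 = 7120.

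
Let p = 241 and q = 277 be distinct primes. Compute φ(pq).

66240

φ(66757) = 66757 · (1 − 1/241) · (1 − 1/277)
       = 66757 · 66240/66757 = 66240.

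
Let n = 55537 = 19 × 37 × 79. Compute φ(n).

50544

φ(19) = 19 − 1 = 18.
φ(37) = 37 − 1 = 36.
φ(79) = 79 − 1 = 78.
Multiply: 18 · 36 · 78 = 50544.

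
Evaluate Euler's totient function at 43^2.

1806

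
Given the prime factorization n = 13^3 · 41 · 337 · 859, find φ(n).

23385922560

φ(26075760191) = 26075760191 · (1 − 1/13) · (1 − 1/41) · (1 − 1/337) · (1 − 1/859)
       = 26075760191 · 138378240/154294439 = 23385922560.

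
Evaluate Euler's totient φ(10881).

6480

10881 = 3^3 × 13 × 31.
φ(3^3) = 3^3 − 3^2 = 27 − 9 = 18.
φ(13) = 13 − 1 = 12.
φ(31) = 31 − 1 = 30.
Since φ is multiplicative, φ(10881) = 18 · 12 · 30 = 6480.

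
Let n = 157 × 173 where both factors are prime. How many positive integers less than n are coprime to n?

26832

φ(n) = (p − 1)(q − 1) = (157−1)(173−1) = 156·172 = 26832.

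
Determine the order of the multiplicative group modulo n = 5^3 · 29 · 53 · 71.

φ(13640875) = 13640875 · (1 − 1/5) · (1 − 1/29) · (1 − 1/53) · (1 − 1/71)
       = 13640875 · 407680/545635 = 10192000.

10192000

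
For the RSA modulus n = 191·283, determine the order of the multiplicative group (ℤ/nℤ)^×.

53580

For distinct primes, φ(pq) = (p−1)(q−1) = 190 × 282 = 53580.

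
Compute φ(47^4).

φ(47^4) = 47^3·(47−1) = 103823·46 = 4775858.

4775858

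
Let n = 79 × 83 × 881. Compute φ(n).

φ(5776717) = 5776717 · (1 − 1/79) · (1 − 1/83) · (1 − 1/881)
       = 5776717 · 5628480/5776717 = 5628480.

5628480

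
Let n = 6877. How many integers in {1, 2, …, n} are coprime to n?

6072

Factor 6877: 6877 = 13 × 23^2.
φ(13) = 13 − 1 = 12.
φ(23^2) = 23^2 − 23^1 = 529 − 23 = 506.
Multiply: 12 · 506 = 6072.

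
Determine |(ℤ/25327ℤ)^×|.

22680

Factor 25327: 25327 = 19 · 31 · 43.
φ(19) = 19 − 1 = 18.
φ(31) = 31 − 1 = 30.
φ(43) = 43 − 1 = 42.
Since φ is multiplicative, φ(25327) = 18 · 30 · 42 = 22680.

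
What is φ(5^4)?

φ(625) = 625 · (1 − 1/5)
       = 625 · 4/5 = 500.

500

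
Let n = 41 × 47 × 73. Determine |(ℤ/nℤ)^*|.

φ(41) = 41 − 1 = 40.
φ(47) = 47 − 1 = 46.
φ(73) = 73 − 1 = 72.
Multiply: 40 · 46 · 72 = 132480.

132480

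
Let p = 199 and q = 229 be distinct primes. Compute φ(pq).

45144

φ(n) = (p − 1)(q − 1) = (199−1)(229−1) = 198·228 = 45144.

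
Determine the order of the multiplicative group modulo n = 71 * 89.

φ(6319) = 6319 · (1 − 1/71) · (1 − 1/89)
       = 6319 · 6160/6319 = 6160.

6160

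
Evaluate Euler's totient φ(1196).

528

1196 = 2^2 · 13 · 23.
φ(2^2) = 2^2 − 2^1 = 4 − 2 = 2.
φ(13) = 13 − 1 = 12.
φ(23) = 23 − 1 = 22.
Since φ is multiplicative, φ(1196) = 2 · 12 · 22 = 528.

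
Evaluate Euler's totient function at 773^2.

596756

φ(597529) = 597529 · (1 − 1/773)
       = 597529 · 772/773 = 596756.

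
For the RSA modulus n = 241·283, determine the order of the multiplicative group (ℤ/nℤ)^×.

φ(n) = (p − 1)(q − 1) = (241−1)(283−1) = 240·282 = 67680.

67680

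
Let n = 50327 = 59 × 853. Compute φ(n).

49416

φ(59) = 59 − 1 = 58.
φ(853) = 853 − 1 = 852.
φ(50327) = 58 × 852 = 49416.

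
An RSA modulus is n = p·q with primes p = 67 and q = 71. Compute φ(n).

φ(n) = (p − 1)(q − 1) = (67−1)(71−1) = 66·70 = 4620.

4620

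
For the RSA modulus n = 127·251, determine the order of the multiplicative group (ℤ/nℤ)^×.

φ(n) = (p − 1)(q − 1) = (127−1)(251−1) = 126·250 = 31500.

31500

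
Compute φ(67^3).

φ(67^3) = 67^2·(67−1) = 4489·66 = 296274.

296274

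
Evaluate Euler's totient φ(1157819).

1157819 = 13^3 · 17 · 31.
φ(1157819) = 1157819 · (1 − 1/13) · (1 − 1/17) · (1 − 1/31)
       = 1157819 · 5760/6851 = 973440.

973440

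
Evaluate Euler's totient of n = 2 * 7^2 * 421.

17640

φ(2) = 2 − 1 = 1.
φ(7^2) = 7^2 − 7^1 = 49 − 7 = 42.
φ(421) = 421 − 1 = 420.
Since φ is multiplicative, φ(41258) = 1 · 42 · 420 = 17640.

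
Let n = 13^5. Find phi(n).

φ(371293) = 371293 · (1 − 1/13)
       = 371293 · 12/13 = 342732.

342732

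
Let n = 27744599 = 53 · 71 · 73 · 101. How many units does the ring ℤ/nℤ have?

26208000

φ(27744599) = 27744599 · (1 − 1/53) · (1 − 1/71) · (1 − 1/73) · (1 − 1/101)
       = 27744599 · 26208000/27744599 = 26208000.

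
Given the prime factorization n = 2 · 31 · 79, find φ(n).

2340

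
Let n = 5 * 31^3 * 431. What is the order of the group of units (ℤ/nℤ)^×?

φ(64199605) = 64199605 · (1 − 1/5) · (1 − 1/31) · (1 − 1/431)
       = 64199605 · 51600/66805 = 49587600.

49587600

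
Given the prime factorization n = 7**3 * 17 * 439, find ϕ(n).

φ(2559809) = 2559809 · (1 − 1/7) · (1 − 1/17) · (1 − 1/439)
       = 2559809 · 42048/52241 = 2060352.

2060352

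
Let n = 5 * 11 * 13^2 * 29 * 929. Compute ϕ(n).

φ(250416595) = 250416595 · (1 − 1/5) · (1 − 1/11) · (1 − 1/13) · (1 − 1/29) · (1 − 1/929)
       = 250416595 · 12472320/19262815 = 162140160.

162140160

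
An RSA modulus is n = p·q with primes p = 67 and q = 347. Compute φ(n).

22836

φ(23249) = 23249 · (1 − 1/67) · (1 − 1/347)
       = 23249 · 22836/23249 = 22836.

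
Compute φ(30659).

First factor: 30659 = 23 · 31 · 43.
φ(30659) = 30659 · (1 − 1/23) · (1 − 1/31) · (1 − 1/43)
       = 30659 · 27720/30659 = 27720.

27720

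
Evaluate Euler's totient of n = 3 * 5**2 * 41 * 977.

1561600

φ(3) = 3 − 1 = 2.
φ(5^2) = 5^2 − 5^1 = 25 − 5 = 20.
φ(41) = 41 − 1 = 40.
φ(977) = 977 − 1 = 976.
φ(3004275) = 2 × 20 × 40 × 976 = 1561600.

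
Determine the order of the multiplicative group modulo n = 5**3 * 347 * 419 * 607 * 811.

φ(5^3) = 5^2·(5−1) = 25·4 = 100.
φ(347) = 347 − 1 = 346.
φ(419) = 419 − 1 = 418.
φ(607) = 607 − 1 = 606.
φ(811) = 811 − 1 = 810.
φ(8946703732625) = 100 × 346 × 418 × 606 × 810 = 7099210008000.

7099210008000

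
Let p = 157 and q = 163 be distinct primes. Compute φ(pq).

φ(n) = (p − 1)(q − 1) = (157−1)(163−1) = 156·162 = 25272.

25272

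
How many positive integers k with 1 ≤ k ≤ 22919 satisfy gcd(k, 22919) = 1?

20160

Prime factorization: 22919 = 13 · 41 · 43.
φ(13) = 13 − 1 = 12.
φ(41) = 41 − 1 = 40.
φ(43) = 43 − 1 = 42.
Multiply: 12 · 40 · 42 = 20160.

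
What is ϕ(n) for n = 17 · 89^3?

11152768

φ(17) = 17 − 1 = 16.
φ(89^3) = 89^2·(89−1) = 7921·88 = 697048.
Since φ is multiplicative, φ(11984473) = 16 · 697048 = 11152768.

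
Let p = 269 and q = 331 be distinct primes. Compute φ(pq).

φ(n) = (p − 1)(q − 1) = (269−1)(331−1) = 268·330 = 88440.

88440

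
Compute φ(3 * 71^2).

9940

φ(15123) = 15123 · (1 − 1/3) · (1 − 1/71)
       = 15123 · 140/213 = 9940.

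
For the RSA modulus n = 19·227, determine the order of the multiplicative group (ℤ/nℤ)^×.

4068

For distinct primes, φ(pq) = (p−1)(q−1) = 18 × 226 = 4068.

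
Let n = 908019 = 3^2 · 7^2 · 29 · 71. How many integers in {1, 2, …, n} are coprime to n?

φ(908019) = 908019 · (1 − 1/3) · (1 − 1/7) · (1 − 1/29) · (1 − 1/71)
       = 908019 · 23520/43239 = 493920.

493920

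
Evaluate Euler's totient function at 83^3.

φ(571787) = 571787 · (1 − 1/83)
       = 571787 · 82/83 = 564898.

564898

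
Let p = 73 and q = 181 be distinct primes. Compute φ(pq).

For distinct primes, φ(pq) = (p−1)(q−1) = 72 × 180 = 12960.

12960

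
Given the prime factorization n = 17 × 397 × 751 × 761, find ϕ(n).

φ(17) = 17 − 1 = 16.
φ(397) = 397 − 1 = 396.
φ(751) = 751 − 1 = 750.
φ(761) = 761 − 1 = 760.
Multiply: 16 · 396 · 750 · 760 = 3611520000.

3611520000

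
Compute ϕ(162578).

73008

Factor 162578: 162578 = 2 * 13**3 * 37.
φ(162578) = 162578 · (1 − 1/2) · (1 − 1/13) · (1 − 1/37)
       = 162578 · 432/962 = 73008.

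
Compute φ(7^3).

294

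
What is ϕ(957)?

560

Factor 957: 957 = 3 · 11 · 29.
φ(957) = 957 · (1 − 1/3) · (1 − 1/11) · (1 − 1/29)
       = 957 · 560/957 = 560.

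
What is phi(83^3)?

φ(83^3) = 83^3 − 83^2 = 571787 − 6889 = 564898.

564898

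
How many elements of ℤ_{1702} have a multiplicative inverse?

Prime factorization: 1702 = 2 · 23 · 37.
φ(1702) = 1702 · (1 − 1/2) · (1 − 1/23) · (1 − 1/37)
       = 1702 · 792/1702 = 792.

792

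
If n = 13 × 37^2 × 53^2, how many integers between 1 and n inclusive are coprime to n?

44051904

φ(13) = 13 − 1 = 12.
φ(37^2) = 37^1·(37−1) = 37·36 = 1332.
φ(53^2) = 53^2 − 53^1 = 2809 − 53 = 2756.
Multiply: 12 · 1332 · 2756 = 44051904.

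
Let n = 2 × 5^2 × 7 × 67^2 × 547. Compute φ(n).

289729440

φ(859419050) = 859419050 · (1 − 1/2) · (1 − 1/5) · (1 − 1/7) · (1 − 1/67) · (1 − 1/547)
       = 859419050 · 864864/2565430 = 289729440.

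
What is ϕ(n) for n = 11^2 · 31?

3300

φ(11^2) = 11^2 − 11^1 = 121 − 11 = 110.
φ(31) = 31 − 1 = 30.
φ(3751) = 110 × 30 = 3300.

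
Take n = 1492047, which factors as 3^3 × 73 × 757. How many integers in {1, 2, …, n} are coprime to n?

979776

φ(1492047) = 1492047 · (1 − 1/3) · (1 − 1/73) · (1 − 1/757)
       = 1492047 · 108864/165783 = 979776.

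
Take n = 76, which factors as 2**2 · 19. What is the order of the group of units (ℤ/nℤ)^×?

36

φ(2^2) = 2^2 − 2^1 = 4 − 2 = 2.
φ(19) = 19 − 1 = 18.
Since φ is multiplicative, φ(76) = 2 · 18 = 36.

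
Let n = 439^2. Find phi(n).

192282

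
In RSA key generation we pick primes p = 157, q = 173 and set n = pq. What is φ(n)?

26832

φ(pq) = (p−1)(q−1) = 156 · 172 = 26832.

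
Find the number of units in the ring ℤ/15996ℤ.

First factor: 15996 = 2**2 × 3 × 31 × 43.
φ(2^2) = 2^2 − 2^1 = 4 − 2 = 2.
φ(3) = 3 − 1 = 2.
φ(31) = 31 − 1 = 30.
φ(43) = 43 − 1 = 42.
φ(15996) = 2 × 2 × 30 × 42 = 5040.

5040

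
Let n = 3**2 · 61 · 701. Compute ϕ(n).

252000

φ(3^2) = 3^1·(3−1) = 3·2 = 6.
φ(61) = 61 − 1 = 60.
φ(701) = 701 − 1 = 700.
φ(384849) = 6 × 60 × 700 = 252000.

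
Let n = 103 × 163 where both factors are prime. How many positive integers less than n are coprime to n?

16524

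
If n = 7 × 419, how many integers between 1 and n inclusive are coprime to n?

φ(2933) = 2933 · (1 − 1/7) · (1 − 1/419)
       = 2933 · 2508/2933 = 2508.

2508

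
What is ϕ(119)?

Prime factorization: 119 = 7 * 17.
φ(119) = 119 · (1 − 1/7) · (1 − 1/17)
       = 119 · 96/119 = 96.

96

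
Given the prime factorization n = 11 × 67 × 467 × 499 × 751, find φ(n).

114873660000

φ(128980736071) = 128980736071 · (1 − 1/11) · (1 − 1/67) · (1 − 1/467) · (1 − 1/499) · (1 − 1/751)
       = 128980736071 · 114873660000/128980736071 = 114873660000.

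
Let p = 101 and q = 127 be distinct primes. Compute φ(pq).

12600

φ(n) = (p − 1)(q − 1) = (101−1)(127−1) = 100·126 = 12600.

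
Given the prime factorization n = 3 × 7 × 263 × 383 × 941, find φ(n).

1128947520

φ(1990505769) = 1990505769 · (1 − 1/3) · (1 − 1/7) · (1 − 1/263) · (1 − 1/383) · (1 − 1/941)
       = 1990505769 · 1128947520/1990505769 = 1128947520.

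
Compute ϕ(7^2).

42

φ(7^2) = 7^2 − 7^1 = 49 − 7 = 42.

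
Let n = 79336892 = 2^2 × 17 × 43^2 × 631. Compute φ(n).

36408960

φ(79336892) = 79336892 · (1 − 1/2) · (1 − 1/17) · (1 − 1/43) · (1 − 1/631)
       = 79336892 · 423360/922522 = 36408960.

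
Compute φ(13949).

13949 = 13 × 29 × 37.
φ(13) = 13 − 1 = 12.
φ(29) = 29 − 1 = 28.
φ(37) = 37 − 1 = 36.
Multiply: 12 · 28 · 36 = 12096.

12096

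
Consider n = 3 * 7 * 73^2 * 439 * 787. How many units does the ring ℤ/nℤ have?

21713671296

φ(38663776137) = 38663776137 · (1 − 1/3) · (1 − 1/7) · (1 − 1/73) · (1 − 1/439) · (1 − 1/787)
       = 38663776137 · 297447552/529640769 = 21713671296.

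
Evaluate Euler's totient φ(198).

60

Prime factorization: 198 = 2 × 3^2 × 11.
φ(2) = 2 − 1 = 1.
φ(3^2) = 3^1·(3−1) = 3·2 = 6.
φ(11) = 11 − 1 = 10.
φ(198) = 1 × 6 × 10 = 60.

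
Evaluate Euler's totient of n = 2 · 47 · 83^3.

25985308

φ(2) = 2 − 1 = 1.
φ(47) = 47 − 1 = 46.
φ(83^3) = 83^3 − 83^2 = 571787 − 6889 = 564898.
φ(53747978) = 1 × 46 × 564898 = 25985308.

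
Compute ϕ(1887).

1152

Prime factorization: 1887 = 3 · 17 · 37.
φ(1887) = 1887 · (1 − 1/3) · (1 − 1/17) · (1 − 1/37)
       = 1887 · 1152/1887 = 1152.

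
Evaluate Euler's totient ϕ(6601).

5280

Factor 6601: 6601 = 7 · 23 · 41.
φ(6601) = 6601 · (1 − 1/7) · (1 − 1/23) · (1 − 1/41)
       = 6601 · 5280/6601 = 5280.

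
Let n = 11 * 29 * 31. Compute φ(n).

φ(9889) = 9889 · (1 − 1/11) · (1 − 1/29) · (1 − 1/31)
       = 9889 · 8400/9889 = 8400.

8400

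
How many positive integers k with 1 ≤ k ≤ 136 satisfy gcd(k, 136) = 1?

64

Factor 136: 136 = 2^3 · 17.
φ(136) = 136 · (1 − 1/2) · (1 − 1/17)
       = 136 · 16/34 = 64.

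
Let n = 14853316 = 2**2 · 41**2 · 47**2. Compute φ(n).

φ(2^2) = 2^1·(2−1) = 2·1 = 2.
φ(41^2) = 41^1·(41−1) = 41·40 = 1640.
φ(47^2) = 47^1·(47−1) = 47·46 = 2162.
φ(14853316) = 2 × 1640 × 2162 = 7091360.

7091360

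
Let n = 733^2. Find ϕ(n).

536556

φ(733^2) = 733^2 − 733^1 = 537289 − 733 = 536556.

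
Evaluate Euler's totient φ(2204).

1008

Factor 2204: 2204 = 2^2 * 19 * 29.
φ(2^2) = 2^2 − 2^1 = 4 − 2 = 2.
φ(19) = 19 − 1 = 18.
φ(29) = 29 − 1 = 28.
Since φ is multiplicative, φ(2204) = 2 · 18 · 28 = 1008.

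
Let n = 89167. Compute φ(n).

Factor 89167: 89167 = 13 × 19^3.
φ(13) = 13 − 1 = 12.
φ(19^3) = 19^2·(19−1) = 361·18 = 6498.
φ(89167) = 12 × 6498 = 77976.

77976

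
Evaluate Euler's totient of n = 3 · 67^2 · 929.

φ(3) = 3 − 1 = 2.
φ(67^2) = 67^2 − 67^1 = 4489 − 67 = 4422.
φ(929) = 929 − 1 = 928.
φ(12510843) = 2 × 4422 × 928 = 8207232.

8207232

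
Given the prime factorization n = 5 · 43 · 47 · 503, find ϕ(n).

3879456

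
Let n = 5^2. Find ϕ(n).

φ(25) = 25 · (1 − 1/5)
       = 25 · 4/5 = 20.

20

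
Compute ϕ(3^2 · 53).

312

φ(3^2) = 3^2 − 3^1 = 9 − 3 = 6.
φ(53) = 53 − 1 = 52.
φ(477) = 6 × 52 = 312.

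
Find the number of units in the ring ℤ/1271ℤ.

1200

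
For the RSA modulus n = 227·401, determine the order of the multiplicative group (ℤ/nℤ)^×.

90400

φ(227) = 227 − 1 = 226.
φ(401) = 401 − 1 = 400.
Since φ is multiplicative, φ(91027) = 226 · 400 = 90400.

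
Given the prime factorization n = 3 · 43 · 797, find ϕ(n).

φ(102813) = 102813 · (1 − 1/3) · (1 − 1/43) · (1 − 1/797)
       = 102813 · 66864/102813 = 66864.

66864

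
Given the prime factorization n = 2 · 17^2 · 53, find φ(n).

14144

φ(30634) = 30634 · (1 − 1/2) · (1 − 1/17) · (1 − 1/53)
       = 30634 · 832/1802 = 14144.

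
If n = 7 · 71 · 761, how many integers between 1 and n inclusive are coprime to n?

319200

φ(7) = 7 − 1 = 6.
φ(71) = 71 − 1 = 70.
φ(761) = 761 − 1 = 760.
Multiply: 6 · 70 · 760 = 319200.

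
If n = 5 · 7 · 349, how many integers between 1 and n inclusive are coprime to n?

8352

φ(5) = 5 − 1 = 4.
φ(7) = 7 − 1 = 6.
φ(349) = 349 − 1 = 348.
Since φ is multiplicative, φ(12215) = 4 · 6 · 348 = 8352.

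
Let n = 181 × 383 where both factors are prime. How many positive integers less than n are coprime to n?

φ(69323) = 69323 · (1 − 1/181) · (1 − 1/383)
       = 69323 · 68760/69323 = 68760.

68760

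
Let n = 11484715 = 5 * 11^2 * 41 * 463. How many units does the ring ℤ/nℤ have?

φ(11484715) = 11484715 · (1 − 1/5) · (1 − 1/11) · (1 − 1/41) · (1 − 1/463)
       = 11484715 · 739200/1044065 = 8131200.

8131200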